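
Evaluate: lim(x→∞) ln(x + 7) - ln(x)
This is an ∞-∞ indeterminate form.

Combine fractions or rationalize to convert ∞-∞ to 0/0 form:
  lim(x→∞) ln(x + 7) - ln(x) = 0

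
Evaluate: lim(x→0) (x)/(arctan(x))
This is a 0/0 indeterminate form.

Apply L'Hôpital's rule: differentiate numerator and denominator separately.
  f(x) = x   ⇒   f'(x) = 1
  g(x) = atan(x)   ⇒   g'(x) = 1/(x^2 + 1)
  lim(x→0) f'(x)/g'(x) = lim(x→0) (1)/(1/(x^2 + 1))
  = 1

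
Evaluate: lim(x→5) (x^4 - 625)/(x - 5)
This is a standard limit.

Factor or rationalize the expression:
  lim(x→5) (x^4 - 625)/(x - 5) = 500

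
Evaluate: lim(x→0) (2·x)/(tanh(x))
This is a 0/0 indeterminate form.

Apply L'Hôpital's rule: differentiate numerator and denominator separately.
  f(x) = 2·x   ⇒   f'(x) = 2
  g(x) = tanh(x)   ⇒   g'(x) = 1 - tanh(x)^2
  lim(x→0) f'(x)/g'(x) = lim(x→0) (2)/(1 - tanh(x)^2)
  = 2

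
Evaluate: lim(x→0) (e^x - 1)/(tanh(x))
This is a 0/0 indeterminate form.

Apply L'Hôpital's rule: differentiate numerator and denominator separately.
  f(x) = e^(x) - 1   ⇒   f'(x) = e^(x)
  g(x) = tanh(x)   ⇒   g'(x) = 1 - tanh(x)^2
  lim(x→0) f'(x)/g'(x) = lim(x→0) (e^(x))/(1 - tanh(x)^2)
  = 1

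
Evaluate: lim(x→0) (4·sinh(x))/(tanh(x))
This is a 0/0 indeterminate form.

Apply L'Hôpital's rule: differentiate numerator and denominator separately.
  f(x) = 4·sinh(x)   ⇒   f'(x) = 4·cosh(x)
  g(x) = tanh(x)   ⇒   g'(x) = 1 - tanh(x)^2
  lim(x→0) f'(x)/g'(x) = lim(x→0) (4·cosh(x))/(1 - tanh(x)^2)
  = 4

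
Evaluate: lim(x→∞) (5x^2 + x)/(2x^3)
This is an ∞/∞ indeterminate form.

Apply L'Hôpital's rule: differentiate numerator and denominator separately.
  f(x) = 5·x^2 + x   ⇒   f'(x) = 10·x + 1
  g(x) = 2·x^3   ⇒   g'(x) = 6·x^2
  lim(x→∞) f'(x)/g'(x) = lim(x→∞) (10·x + 1)/(6·x^2)
  = 0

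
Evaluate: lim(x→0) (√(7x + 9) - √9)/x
This is a standard limit.

Factor or rationalize the expression:
  lim(x→0) (√(7x + 9) - √9)/x = 7/6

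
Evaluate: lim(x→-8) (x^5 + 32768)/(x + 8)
This is a standard limit.

Factor or rationalize the expression:
  lim(x→-8) (x^5 + 32768)/(x + 8) = 20480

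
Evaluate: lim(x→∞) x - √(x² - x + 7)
This is an ∞-∞ indeterminate form.

Combine fractions or rationalize to convert ∞-∞ to 0/0 form:
  lim(x→∞) x - √(x² - x + 7) = 1/2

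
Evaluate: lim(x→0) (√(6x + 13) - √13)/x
This is a standard limit.

Factor or rationalize the expression:
  lim(x→0) (√(6x + 13) - √13)/x = 3·sqrt(13)/13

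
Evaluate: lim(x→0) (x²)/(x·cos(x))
This is a 0/0 indeterminate form.

Apply L'Hôpital's rule: differentiate numerator and denominator separately.
  f(x) = x^2   ⇒   f'(x) = 2·x
  g(x) = x·cos(x)   ⇒   g'(x) = -x·sin(x) + cos(x)
  lim(x→0) f'(x)/g'(x) = lim(x→0) (2·x)/(-x·sin(x) + cos(x))
  = 0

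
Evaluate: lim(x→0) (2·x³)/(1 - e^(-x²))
This is a 0/0 indeterminate form.

Apply L'Hôpital's rule: differentiate numerator and denominator separately.
  f(x) = 2·x^3   ⇒   f'(x) = 6·x^2
  g(x) = 1 - e^(-x^2)   ⇒   g'(x) = 2·x·e^(-x^2)
  lim(x→0) f'(x)/g'(x) = lim(x→0) (6·x^2)/(2·x·e^(-x^2))
  = 0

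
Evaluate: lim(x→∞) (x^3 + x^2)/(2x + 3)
This is an ∞/∞ indeterminate form.

Apply L'Hôpital's rule: differentiate numerator and denominator separately.
  f(x) = x^3 + x^2   ⇒   f'(x) = 3·x^2 + 2·x
  g(x) = 2·x + 3   ⇒   g'(x) = 2
  lim(x→∞) f'(x)/g'(x) = lim(x→∞) (3·x^2 + 2·x)/(2)
  = ∞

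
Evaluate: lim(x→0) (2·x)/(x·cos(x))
This is a 0/0 indeterminate form.

Apply L'Hôpital's rule: differentiate numerator and denominator separately.
  f(x) = 2·x   ⇒   f'(x) = 2
  g(x) = x·cos(x)   ⇒   g'(x) = -x·sin(x) + cos(x)
  lim(x→0) f'(x)/g'(x) = lim(x→0) (2)/(-x·sin(x) + cos(x))
  = 2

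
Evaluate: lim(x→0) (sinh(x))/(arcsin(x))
This is a 0/0 indeterminate form.

Apply L'Hôpital's rule: differentiate numerator and denominator separately.
  f(x) = sinh(x)   ⇒   f'(x) = cosh(x)
  g(x) = asin(x)   ⇒   g'(x) = 1/sqrt(1 - x^2)
  lim(x→0) f'(x)/g'(x) = lim(x→0) (cosh(x))/(1/sqrt(1 - x^2))
  = 1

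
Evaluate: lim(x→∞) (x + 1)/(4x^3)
This is an ∞/∞ indeterminate form.

Apply L'Hôpital's rule: differentiate numerator and denominator separately.
  f(x) = x + 1   ⇒   f'(x) = 1
  g(x) = 4·x^3   ⇒   g'(x) = 12·x^2
  lim(x→∞) f'(x)/g'(x) = lim(x→∞) (1)/(12·x^2)
  = 0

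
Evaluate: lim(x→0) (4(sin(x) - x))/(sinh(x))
This is a 0/0 indeterminate form.

Apply L'Hôpital's rule: differentiate numerator and denominator separately.
  f(x) = -4·x + 4·sin(x)   ⇒   f'(x) = 4·cos(x) - 4
  g(x) = sinh(x)   ⇒   g'(x) = cosh(x)
  lim(x→0) f'(x)/g'(x) = lim(x→0) (4·cos(x) - 4)/(cosh(x))
  = 0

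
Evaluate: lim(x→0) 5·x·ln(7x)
This is a 0·∞ indeterminate form.

Rewrite 0·∞ as a quotient (0/0 or ∞/∞ form), then apply L'Hôpital's rule:
  lim(x→0) 5·x·ln(7x) = 0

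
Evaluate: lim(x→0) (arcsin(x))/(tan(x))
This is a 0/0 indeterminate form.

Apply L'Hôpital's rule: differentiate numerator and denominator separately.
  f(x) = asin(x)   ⇒   f'(x) = 1/sqrt(1 - x^2)
  g(x) = tan(x)   ⇒   g'(x) = tan(x)^2 + 1
  lim(x→0) f'(x)/g'(x) = lim(x→0) (1/sqrt(1 - x^2))/(tan(x)^2 + 1)
  = 1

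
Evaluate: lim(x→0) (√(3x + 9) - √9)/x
This is a standard limit.

Factor or rationalize the expression:
  lim(x→0) (√(3x + 9) - √9)/x = 1/2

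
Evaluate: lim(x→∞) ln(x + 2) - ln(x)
This is an ∞-∞ indeterminate form.

Combine fractions or rationalize to convert ∞-∞ to 0/0 form:
  lim(x→∞) ln(x + 2) - ln(x) = 0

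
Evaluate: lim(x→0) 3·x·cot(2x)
This is a 0·∞ indeterminate form.

Rewrite 0·∞ as a quotient (0/0 or ∞/∞ form), then apply L'Hôpital's rule:
  lim(x→0) 3·x·cot(2x) = 3/2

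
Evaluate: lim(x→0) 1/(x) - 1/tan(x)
This is an ∞-∞ indeterminate form.

Combine fractions or rationalize to convert ∞-∞ to 0/0 form:
  lim(x→0) 1/(x) - 1/tan(x) = 0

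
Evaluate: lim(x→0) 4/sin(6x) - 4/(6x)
This is an ∞-∞ indeterminate form.

Combine fractions or rationalize to convert ∞-∞ to 0/0 form:
  lim(x→0) 4/sin(6x) - 4/(6x) = 0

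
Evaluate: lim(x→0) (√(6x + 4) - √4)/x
This is a standard limit.

Factor or rationalize the expression:
  lim(x→0) (√(6x + 4) - √4)/x = 3/2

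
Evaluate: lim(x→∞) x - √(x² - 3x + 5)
This is an ∞-∞ indeterminate form.

Combine fractions or rationalize to convert ∞-∞ to 0/0 form:
  lim(x→∞) x - √(x² - 3x + 5) = 3/2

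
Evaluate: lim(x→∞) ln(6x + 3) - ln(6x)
This is an ∞-∞ indeterminate form.

Combine fractions or rationalize to convert ∞-∞ to 0/0 form:
  lim(x→∞) ln(6x + 3) - ln(6x) = 0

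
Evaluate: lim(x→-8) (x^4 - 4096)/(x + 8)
This is a standard limit.

Factor or rationalize the expression:
  lim(x→-8) (x^4 - 4096)/(x + 8) = -2048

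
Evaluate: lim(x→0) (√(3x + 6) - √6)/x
This is a standard limit.

Factor or rationalize the expression:
  lim(x→0) (√(3x + 6) - √6)/x = sqrt(6)/4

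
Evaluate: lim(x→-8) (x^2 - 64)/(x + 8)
This is a standard limit.

Factor or rationalize the expression:
  lim(x→-8) (x^2 - 64)/(x + 8) = -16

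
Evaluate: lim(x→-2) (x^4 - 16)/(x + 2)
This is a standard limit.

Factor or rationalize the expression:
  lim(x→-2) (x^4 - 16)/(x + 2) = -32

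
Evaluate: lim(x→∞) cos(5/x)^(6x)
This is an exponential indeterminate form.

For exponential indeterminate forms, take the natural log:
  Let L = lim(x→∞) cos(5/x)^(6x)
  Then ln(L) = lim(x→∞) [exponent × ln(base)]
  Evaluate using L'Hôpital or standard limits, then exponentiate.
  L = 1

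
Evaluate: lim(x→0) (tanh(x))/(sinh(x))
This is a 0/0 indeterminate form.

Apply L'Hôpital's rule: differentiate numerator and denominator separately.
  f(x) = tanh(x)   ⇒   f'(x) = 1 - tanh(x)^2
  g(x) = sinh(x)   ⇒   g'(x) = cosh(x)
  lim(x→0) f'(x)/g'(x) = lim(x→0) (1 - tanh(x)^2)/(cosh(x))
  = 1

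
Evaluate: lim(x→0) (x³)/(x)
This is a 0/0 indeterminate form.

Apply L'Hôpital's rule: differentiate numerator and denominator separately.
  f(x) = x^3   ⇒   f'(x) = 3·x^2
  g(x) = x   ⇒   g'(x) = 1
  lim(x→0) f'(x)/g'(x) = lim(x→0) (3·x^2)/(1)
  = 0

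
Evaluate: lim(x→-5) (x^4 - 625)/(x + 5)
This is a standard limit.

Factor or rationalize the expression:
  lim(x→-5) (x^4 - 625)/(x + 5) = -500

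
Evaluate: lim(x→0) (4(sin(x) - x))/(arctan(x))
This is a 0/0 indeterminate form.

Apply L'Hôpital's rule: differentiate numerator and denominator separately.
  f(x) = -4·x + 4·sin(x)   ⇒   f'(x) = 4·cos(x) - 4
  g(x) = atan(x)   ⇒   g'(x) = 1/(x^2 + 1)
  lim(x→0) f'(x)/g'(x) = lim(x→0) (4·cos(x) - 4)/(1/(x^2 + 1))
  = 0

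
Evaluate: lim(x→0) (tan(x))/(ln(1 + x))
This is a 0/0 indeterminate form.

Apply L'Hôpital's rule: differentiate numerator and denominator separately.
  f(x) = tan(x)   ⇒   f'(x) = tan(x)^2 + 1
  g(x) = ln(x + 1)   ⇒   g'(x) = 1/(x + 1)
  lim(x→0) f'(x)/g'(x) = lim(x→0) (tan(x)^2 + 1)/(1/(x + 1))
  = 1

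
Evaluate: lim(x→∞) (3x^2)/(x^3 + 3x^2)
This is an ∞/∞ indeterminate form.

Apply L'Hôpital's rule: differentiate numerator and denominator separately.
  f(x) = 3·x^2   ⇒   f'(x) = 6·x
  g(x) = x^3 + 3·x^2   ⇒   g'(x) = 3·x^2 + 6·x
  lim(x→∞) f'(x)/g'(x) = lim(x→∞) (6·x)/(3·x^2 + 6·x)
  = 0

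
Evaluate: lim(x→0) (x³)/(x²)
This is a 0/0 indeterminate form.

Apply L'Hôpital's rule: differentiate numerator and denominator separately.
  f(x) = x^3   ⇒   f'(x) = 3·x^2
  g(x) = x^2   ⇒   g'(x) = 2·x
  lim(x→0) f'(x)/g'(x) = lim(x→0) (3·x^2)/(2·x)
  = 0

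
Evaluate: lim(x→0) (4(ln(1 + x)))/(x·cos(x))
This is a 0/0 indeterminate form.

Apply L'Hôpital's rule: differentiate numerator and denominator separately.
  f(x) = 4·ln(x + 1)   ⇒   f'(x) = 4/(x + 1)
  g(x) = x·cos(x)   ⇒   g'(x) = -x·sin(x) + cos(x)
  lim(x→0) f'(x)/g'(x) = lim(x→0) (4/(x + 1))/(-x·sin(x) + cos(x))
  = 4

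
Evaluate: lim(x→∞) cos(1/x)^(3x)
This is an exponential indeterminate form.

For exponential indeterminate forms, take the natural log:
  Let L = lim(x→∞) cos(1/x)^(3x)
  Then ln(L) = lim(x→∞) [exponent × ln(base)]
  Evaluate using L'Hôpital or standard limits, then exponentiate.
  L = 1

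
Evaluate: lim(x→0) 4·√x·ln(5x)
This is a 0·∞ indeterminate form.

Rewrite 0·∞ as a quotient (0/0 or ∞/∞ form), then apply L'Hôpital's rule:
  lim(x→0) 4·√x·ln(5x) = 0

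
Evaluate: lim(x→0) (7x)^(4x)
This is an exponential indeterminate form.

For exponential indeterminate forms, take the natural log:
  Let L = lim(x→0) (7x)^(4x)
  Then ln(L) = lim(x→0) [exponent × ln(base)]
  Evaluate using L'Hôpital or standard limits, then exponentiate.
  L = 1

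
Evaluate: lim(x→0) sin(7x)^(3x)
This is an exponential indeterminate form.

For exponential indeterminate forms, take the natural log:
  Let L = lim(x→0) sin(7x)^(3x)
  Then ln(L) = lim(x→0) [exponent × ln(base)]
  Evaluate using L'Hôpital or standard limits, then exponentiate.
  L = 1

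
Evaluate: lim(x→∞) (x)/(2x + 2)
This is an ∞/∞ indeterminate form.

Apply L'Hôpital's rule: differentiate numerator and denominator separately.
  f(x) = x   ⇒   f'(x) = 1
  g(x) = 2·x + 2   ⇒   g'(x) = 2
  lim(x→∞) f'(x)/g'(x) = lim(x→∞) (1)/(2)
  = 1/2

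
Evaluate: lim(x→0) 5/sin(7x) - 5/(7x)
This is an ∞-∞ indeterminate form.

Combine fractions or rationalize to convert ∞-∞ to 0/0 form:
  lim(x→0) 5/sin(7x) - 5/(7x) = 0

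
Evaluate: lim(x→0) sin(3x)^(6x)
This is an exponential indeterminate form.

For exponential indeterminate forms, take the natural log:
  Let L = lim(x→0) sin(3x)^(6x)
  Then ln(L) = lim(x→0) [exponent × ln(base)]
  Evaluate using L'Hôpital or standard limits, then exponentiate.
  L = 1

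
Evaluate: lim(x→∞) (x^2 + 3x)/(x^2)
This is an ∞/∞ indeterminate form.

Apply L'Hôpital's rule: differentiate numerator and denominator separately.
  f(x) = x^2 + 3·x   ⇒   f'(x) = 2·x + 3
  g(x) = x^2   ⇒   g'(x) = 2·x
  lim(x→∞) f'(x)/g'(x) = lim(x→∞) (2·x + 3)/(2·x)
  = 1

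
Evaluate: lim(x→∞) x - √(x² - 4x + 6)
This is an ∞-∞ indeterminate form.

Combine fractions or rationalize to convert ∞-∞ to 0/0 form:
  lim(x→∞) x - √(x² - 4x + 6) = 2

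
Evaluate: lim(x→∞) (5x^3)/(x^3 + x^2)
This is an ∞/∞ indeterminate form.

Apply L'Hôpital's rule: differentiate numerator and denominator separately.
  f(x) = 5·x^3   ⇒   f'(x) = 15·x^2
  g(x) = x^3 + x^2   ⇒   g'(x) = 3·x^2 + 2·x
  lim(x→∞) f'(x)/g'(x) = lim(x→∞) (15·x^2)/(3·x^2 + 2·x)
  = 5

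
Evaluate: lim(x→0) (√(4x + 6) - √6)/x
This is a standard limit.

Factor or rationalize the expression:
  lim(x→0) (√(4x + 6) - √6)/x = sqrt(6)/3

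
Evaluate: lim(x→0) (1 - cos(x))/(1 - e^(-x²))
This is a 0/0 indeterminate form.

Apply L'Hôpital's rule: differentiate numerator and denominator separately.
  f(x) = 1 - cos(x)   ⇒   f'(x) = sin(x)
  g(x) = 1 - e^(-x^2)   ⇒   g'(x) = 2·x·e^(-x^2)
  lim(x→0) f'(x)/g'(x) = lim(x→0) (sin(x))/(2·x·e^(-x^2))
  = 1/2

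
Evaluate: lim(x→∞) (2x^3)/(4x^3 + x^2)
This is an ∞/∞ indeterminate form.

Apply L'Hôpital's rule: differentiate numerator and denominator separately.
  f(x) = 2·x^3   ⇒   f'(x) = 6·x^2
  g(x) = 4·x^3 + x^2   ⇒   g'(x) = 12·x^2 + 2·x
  lim(x→∞) f'(x)/g'(x) = lim(x→∞) (6·x^2)/(12·x^2 + 2·x)
  = 1/2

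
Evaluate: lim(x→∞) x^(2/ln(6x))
This is an exponential indeterminate form.

For exponential indeterminate forms, take the natural log:
  Let L = lim(x→∞) x^(2/ln(6x))
  Then ln(L) = lim(x→∞) [exponent × ln(base)]
  Evaluate using L'Hôpital or standard limits, then exponentiate.
  L = e²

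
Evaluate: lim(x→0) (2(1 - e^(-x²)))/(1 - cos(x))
This is a 0/0 indeterminate form.

Apply L'Hôpital's rule: differentiate numerator and denominator separately.
  f(x) = 2 - 2·e^(-x^2)   ⇒   f'(x) = 4·x·e^(-x^2)
  g(x) = 1 - cos(x)   ⇒   g'(x) = sin(x)
  lim(x→0) f'(x)/g'(x) = lim(x→0) (4·x·e^(-x^2))/(sin(x))
  = 4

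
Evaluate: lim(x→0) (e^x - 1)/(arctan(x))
This is a 0/0 indeterminate form.

Apply L'Hôpital's rule: differentiate numerator and denominator separately.
  f(x) = e^(x) - 1   ⇒   f'(x) = e^(x)
  g(x) = atan(x)   ⇒   g'(x) = 1/(x^2 + 1)
  lim(x→0) f'(x)/g'(x) = lim(x→0) (e^(x))/(1/(x^2 + 1))
  = 1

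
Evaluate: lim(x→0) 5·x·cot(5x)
This is a 0·∞ indeterminate form.

Rewrite 0·∞ as a quotient (0/0 or ∞/∞ form), then apply L'Hôpital's rule:
  lim(x→0) 5·x·cot(5x) = 1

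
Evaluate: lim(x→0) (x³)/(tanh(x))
This is a 0/0 indeterminate form.

Apply L'Hôpital's rule: differentiate numerator and denominator separately.
  f(x) = x^3   ⇒   f'(x) = 3·x^2
  g(x) = tanh(x)   ⇒   g'(x) = 1 - tanh(x)^2
  lim(x→0) f'(x)/g'(x) = lim(x→0) (3·x^2)/(1 - tanh(x)^2)
  = 0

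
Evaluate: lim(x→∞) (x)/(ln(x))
This is an ∞/∞ indeterminate form.

Apply L'Hôpital's rule: differentiate numerator and denominator separately.
  f(x) = x   ⇒   f'(x) = 1
  g(x) = ln(x)   ⇒   g'(x) = 1/x
  lim(x→∞) f'(x)/g'(x) = lim(x→∞) (1)/(1/x)
  = ∞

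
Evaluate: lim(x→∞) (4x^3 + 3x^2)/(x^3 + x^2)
This is an ∞/∞ indeterminate form.

Apply L'Hôpital's rule: differentiate numerator and denominator separately.
  f(x) = 4·x^3 + 3·x^2   ⇒   f'(x) = 12·x^2 + 6·x
  g(x) = x^3 + x^2   ⇒   g'(x) = 3·x^2 + 2·x
  lim(x→∞) f'(x)/g'(x) = lim(x→∞) (12·x^2 + 6·x)/(3·x^2 + 2·x)
  = 4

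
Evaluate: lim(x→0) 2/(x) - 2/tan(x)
This is an ∞-∞ indeterminate form.

Combine fractions or rationalize to convert ∞-∞ to 0/0 form:
  lim(x→0) 2/(x) - 2/tan(x) = 0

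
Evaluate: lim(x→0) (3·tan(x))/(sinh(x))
This is a 0/0 indeterminate form.

Apply L'Hôpital's rule: differentiate numerator and denominator separately.
  f(x) = 3·tan(x)   ⇒   f'(x) = 3·tan(x)^2 + 3
  g(x) = sinh(x)   ⇒   g'(x) = cosh(x)
  lim(x→0) f'(x)/g'(x) = lim(x→0) (3·tan(x)^2 + 3)/(cosh(x))
  = 3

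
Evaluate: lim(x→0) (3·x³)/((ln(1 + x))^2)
This is a 0/0 indeterminate form.

Apply L'Hôpital's rule: differentiate numerator and denominator separately.
  f(x) = 3·x^3   ⇒   f'(x) = 9·x^2
  g(x) = ln(x + 1)^2   ⇒   g'(x) = 2·ln(x + 1)/(x + 1)
  lim(x→0) f'(x)/g'(x) = lim(x→0) (9·x^2)/(2·ln(x + 1)/(x + 1))
  = 0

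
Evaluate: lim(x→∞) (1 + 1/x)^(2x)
This is an exponential indeterminate form.

For exponential indeterminate forms, take the natural log:
  Let L = lim(x→∞) (1 + 1/x)^(2x)
  Then ln(L) = lim(x→∞) [exponent × ln(base)]
  Evaluate using L'Hôpital or standard limits, then exponentiate.
  L = e²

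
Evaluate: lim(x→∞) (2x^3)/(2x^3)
This is an ∞/∞ indeterminate form.

Apply L'Hôpital's rule: differentiate numerator and denominator separately.
  f(x) = 2·x^3   ⇒   f'(x) = 6·x^2
  g(x) = 2·x^3   ⇒   g'(x) = 6·x^2
  lim(x→∞) f'(x)/g'(x) = lim(x→∞) (6·x^2)/(6·x^2)
  = 1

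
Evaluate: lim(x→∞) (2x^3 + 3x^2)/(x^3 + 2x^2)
This is an ∞/∞ indeterminate form.

Apply L'Hôpital's rule: differentiate numerator and denominator separately.
  f(x) = 2·x^3 + 3·x^2   ⇒   f'(x) = 6·x^2 + 6·x
  g(x) = x^3 + 2·x^2   ⇒   g'(x) = 3·x^2 + 4·x
  lim(x→∞) f'(x)/g'(x) = lim(x→∞) (6·x^2 + 6·x)/(3·x^2 + 4·x)
  = 2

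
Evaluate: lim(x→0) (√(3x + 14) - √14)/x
This is a standard limit.

Factor or rationalize the expression:
  lim(x→0) (√(3x + 14) - √14)/x = 3·sqrt(14)/28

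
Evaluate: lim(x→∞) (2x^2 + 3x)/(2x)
This is an ∞/∞ indeterminate form.

Apply L'Hôpital's rule: differentiate numerator and denominator separately.
  f(x) = 2·x^2 + 3·x   ⇒   f'(x) = 4·x + 3
  g(x) = 2·x   ⇒   g'(x) = 2
  lim(x→∞) f'(x)/g'(x) = lim(x→∞) (4·x + 3)/(2)
  = ∞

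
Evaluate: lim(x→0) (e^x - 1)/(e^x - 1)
This is a 0/0 indeterminate form.

Apply L'Hôpital's rule: differentiate numerator and denominator separately.
  f(x) = e^(x) - 1   ⇒   f'(x) = e^(x)
  g(x) = e^(x) - 1   ⇒   g'(x) = e^(x)
  lim(x→0) f'(x)/g'(x) = lim(x→0) (e^(x))/(e^(x))
  = 1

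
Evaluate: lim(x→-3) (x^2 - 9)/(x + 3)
This is a standard limit.

Factor or rationalize the expression:
  lim(x→-3) (x^2 - 9)/(x + 3) = -6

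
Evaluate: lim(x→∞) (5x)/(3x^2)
This is an ∞/∞ indeterminate form.

Apply L'Hôpital's rule: differentiate numerator and denominator separately.
  f(x) = 5·x   ⇒   f'(x) = 5
  g(x) = 3·x^2   ⇒   g'(x) = 6·x
  lim(x→∞) f'(x)/g'(x) = lim(x→∞) (5)/(6·x)
  = 0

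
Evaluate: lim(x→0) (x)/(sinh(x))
This is a 0/0 indeterminate form.

Apply L'Hôpital's rule: differentiate numerator and denominator separately.
  f(x) = x   ⇒   f'(x) = 1
  g(x) = sinh(x)   ⇒   g'(x) = cosh(x)
  lim(x→0) f'(x)/g'(x) = lim(x→0) (1)/(cosh(x))
  = 1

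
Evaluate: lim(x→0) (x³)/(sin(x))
This is a 0/0 indeterminate form.

Apply L'Hôpital's rule: differentiate numerator and denominator separately.
  f(x) = x^3   ⇒   f'(x) = 3·x^2
  g(x) = sin(x)   ⇒   g'(x) = cos(x)
  lim(x→0) f'(x)/g'(x) = lim(x→0) (3·x^2)/(cos(x))
  = 0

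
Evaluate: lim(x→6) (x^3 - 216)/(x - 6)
This is a standard limit.

Factor or rationalize the expression:
  lim(x→6) (x^3 - 216)/(x - 6) = 108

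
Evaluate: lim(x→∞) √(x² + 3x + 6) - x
This is an ∞-∞ indeterminate form.

Combine fractions or rationalize to convert ∞-∞ to 0/0 form:
  lim(x→∞) √(x² + 3x + 6) - x = 3/2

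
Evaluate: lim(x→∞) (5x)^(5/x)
This is an exponential indeterminate form.

For exponential indeterminate forms, take the natural log:
  Let L = lim(x→∞) (5x)^(5/x)
  Then ln(L) = lim(x→∞) [exponent × ln(base)]
  Evaluate using L'Hôpital or standard limits, then exponentiate.
  L = 1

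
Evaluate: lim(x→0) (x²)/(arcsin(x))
This is a 0/0 indeterminate form.

Apply L'Hôpital's rule: differentiate numerator and denominator separately.
  f(x) = x^2   ⇒   f'(x) = 2·x
  g(x) = asin(x)   ⇒   g'(x) = 1/sqrt(1 - x^2)
  lim(x→0) f'(x)/g'(x) = lim(x→0) (2·x)/(1/sqrt(1 - x^2))
  = 0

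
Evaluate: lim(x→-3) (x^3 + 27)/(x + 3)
This is a standard limit.

Factor or rationalize the expression:
  lim(x→-3) (x^3 + 27)/(x + 3) = 27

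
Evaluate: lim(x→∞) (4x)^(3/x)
This is an exponential indeterminate form.

For exponential indeterminate forms, take the natural log:
  Let L = lim(x→∞) (4x)^(3/x)
  Then ln(L) = lim(x→∞) [exponent × ln(base)]
  Evaluate using L'Hôpital or standard limits, then exponentiate.
  L = 1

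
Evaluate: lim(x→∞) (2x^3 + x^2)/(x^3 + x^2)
This is an ∞/∞ indeterminate form.

Apply L'Hôpital's rule: differentiate numerator and denominator separately.
  f(x) = 2·x^3 + x^2   ⇒   f'(x) = 6·x^2 + 2·x
  g(x) = x^3 + x^2   ⇒   g'(x) = 3·x^2 + 2·x
  lim(x→∞) f'(x)/g'(x) = lim(x→∞) (6·x^2 + 2·x)/(3·x^2 + 2·x)
  = 2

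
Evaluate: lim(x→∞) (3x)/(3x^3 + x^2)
This is an ∞/∞ indeterminate form.

Apply L'Hôpital's rule: differentiate numerator and denominator separately.
  f(x) = 3·x   ⇒   f'(x) = 3
  g(x) = 3·x^3 + x^2   ⇒   g'(x) = 9·x^2 + 2·x
  lim(x→∞) f'(x)/g'(x) = lim(x→∞) (3)/(9·x^2 + 2·x)
  = 0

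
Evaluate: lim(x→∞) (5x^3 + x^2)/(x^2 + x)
This is an ∞/∞ indeterminate form.

Apply L'Hôpital's rule: differentiate numerator and denominator separately.
  f(x) = 5·x^3 + x^2   ⇒   f'(x) = 15·x^2 + 2·x
  g(x) = x^2 + x   ⇒   g'(x) = 2·x + 1
  lim(x→∞) f'(x)/g'(x) = lim(x→∞) (15·x^2 + 2·x)/(2·x + 1)
  = ∞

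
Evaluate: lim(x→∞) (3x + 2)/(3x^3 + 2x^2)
This is an ∞/∞ indeterminate form.

Apply L'Hôpital's rule: differentiate numerator and denominator separately.
  f(x) = 3·x + 2   ⇒   f'(x) = 3
  g(x) = 3·x^3 + 2·x^2   ⇒   g'(x) = 9·x^2 + 4·x
  lim(x→∞) f'(x)/g'(x) = lim(x→∞) (3)/(9·x^2 + 4·x)
  = 0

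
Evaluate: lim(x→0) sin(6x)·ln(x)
This is a 0·∞ indeterminate form.

Rewrite 0·∞ as a quotient (0/0 or ∞/∞ form), then apply L'Hôpital's rule:
  lim(x→0) sin(6x)·ln(x) = 0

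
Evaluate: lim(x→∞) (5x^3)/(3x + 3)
This is an ∞/∞ indeterminate form.

Apply L'Hôpital's rule: differentiate numerator and denominator separately.
  f(x) = 5·x^3   ⇒   f'(x) = 15·x^2
  g(x) = 3·x + 3   ⇒   g'(x) = 3
  lim(x→∞) f'(x)/g'(x) = lim(x→∞) (15·x^2)/(3)
  = ∞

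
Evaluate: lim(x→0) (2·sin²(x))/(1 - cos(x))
This is a 0/0 indeterminate form.

Apply L'Hôpital's rule: differentiate numerator and denominator separately.
  f(x) = 2·sin(x)^2   ⇒   f'(x) = 4·sin(x)·cos(x)
  g(x) = 1 - cos(x)   ⇒   g'(x) = sin(x)
  lim(x→0) f'(x)/g'(x) = lim(x→0) (4·sin(x)·cos(x))/(sin(x))
  = 4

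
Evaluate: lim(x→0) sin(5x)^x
This is an exponential indeterminate form.

For exponential indeterminate forms, take the natural log:
  Let L = lim(x→0) sin(5x)^x
  Then ln(L) = lim(x→0) [exponent × ln(base)]
  Evaluate using L'Hôpital or standard limits, then exponentiate.
  L = 1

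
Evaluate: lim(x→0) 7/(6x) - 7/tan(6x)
This is an ∞-∞ indeterminate form.

Combine fractions or rationalize to convert ∞-∞ to 0/0 form:
  lim(x→0) 7/(6x) - 7/tan(6x) = 0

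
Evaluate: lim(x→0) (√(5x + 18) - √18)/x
This is a standard limit.

Factor or rationalize the expression:
  lim(x→0) (√(5x + 18) - √18)/x = 5·sqrt(2)/12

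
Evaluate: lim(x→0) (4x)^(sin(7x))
This is an exponential indeterminate form.

For exponential indeterminate forms, take the natural log:
  Let L = lim(x→0) (4x)^(sin(7x))
  Then ln(L) = lim(x→0) [exponent × ln(base)]
  Evaluate using L'Hôpital or standard limits, then exponentiate.
  L = 1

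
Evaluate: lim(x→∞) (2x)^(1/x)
This is an exponential indeterminate form.

For exponential indeterminate forms, take the natural log:
  Let L = lim(x→∞) (2x)^(1/x)
  Then ln(L) = lim(x→∞) [exponent × ln(base)]
  Evaluate using L'Hôpital or standard limits, then exponentiate.
  L = 1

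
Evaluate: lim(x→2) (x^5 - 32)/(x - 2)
This is a standard limit.

Factor or rationalize the expression:
  lim(x→2) (x^5 - 32)/(x - 2) = 80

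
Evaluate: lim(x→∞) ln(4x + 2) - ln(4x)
This is an ∞-∞ indeterminate form.

Combine fractions or rationalize to convert ∞-∞ to 0/0 form:
  lim(x→∞) ln(4x + 2) - ln(4x) = 0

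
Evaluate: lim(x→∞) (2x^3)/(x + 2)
This is an ∞/∞ indeterminate form.

Apply L'Hôpital's rule: differentiate numerator and denominator separately.
  f(x) = 2·x^3   ⇒   f'(x) = 6·x^2
  g(x) = x + 2   ⇒   g'(x) = 1
  lim(x→∞) f'(x)/g'(x) = lim(x→∞) (6·x^2)/(1)
  = ∞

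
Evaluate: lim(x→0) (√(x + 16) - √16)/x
This is a standard limit.

Factor or rationalize the expression:
  lim(x→0) (√(x + 16) - √16)/x = 1/8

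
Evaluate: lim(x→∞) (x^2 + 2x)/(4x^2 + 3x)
This is an ∞/∞ indeterminate form.

Apply L'Hôpital's rule: differentiate numerator and denominator separately.
  f(x) = x^2 + 2·x   ⇒   f'(x) = 2·x + 2
  g(x) = 4·x^2 + 3·x   ⇒   g'(x) = 8·x + 3
  lim(x→∞) f'(x)/g'(x) = lim(x→∞) (2·x + 2)/(8·x + 3)
  = 1/4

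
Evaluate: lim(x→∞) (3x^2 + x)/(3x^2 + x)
This is an ∞/∞ indeterminate form.

Apply L'Hôpital's rule: differentiate numerator and denominator separately.
  f(x) = 3·x^2 + x   ⇒   f'(x) = 6·x + 1
  g(x) = 3·x^2 + x   ⇒   g'(x) = 6·x + 1
  lim(x→∞) f'(x)/g'(x) = lim(x→∞) (6·x + 1)/(6·x + 1)
  = 1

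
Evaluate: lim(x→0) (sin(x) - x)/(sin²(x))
This is a 0/0 indeterminate form.

Apply L'Hôpital's rule: differentiate numerator and denominator separately.
  f(x) = -x + sin(x)   ⇒   f'(x) = cos(x) - 1
  g(x) = sin(x)^2   ⇒   g'(x) = 2·sin(x)·cos(x)
  lim(x→0) f'(x)/g'(x) = lim(x→0) (cos(x) - 1)/(2·sin(x)·cos(x))
  = 0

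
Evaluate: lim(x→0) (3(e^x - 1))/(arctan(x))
This is a 0/0 indeterminate form.

Apply L'Hôpital's rule: differentiate numerator and denominator separately.
  f(x) = 3·e^(x) - 3   ⇒   f'(x) = 3·e^(x)
  g(x) = atan(x)   ⇒   g'(x) = 1/(x^2 + 1)
  lim(x→0) f'(x)/g'(x) = lim(x→0) (3·e^(x))/(1/(x^2 + 1))
  = 3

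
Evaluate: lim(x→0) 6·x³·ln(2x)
This is a 0·∞ indeterminate form.

Rewrite 0·∞ as a quotient (0/0 or ∞/∞ form), then apply L'Hôpital's rule:
  lim(x→0) 6·x³·ln(2x) = 0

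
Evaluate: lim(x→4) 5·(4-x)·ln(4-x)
This is a 0·∞ indeterminate form.

Rewrite 0·∞ as a quotient (0/0 or ∞/∞ form), then apply L'Hôpital's rule:
  lim(x→4) 5·(4-x)·ln(4-x) = 0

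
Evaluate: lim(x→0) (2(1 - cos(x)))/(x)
This is a 0/0 indeterminate form.

Apply L'Hôpital's rule: differentiate numerator and denominator separately.
  f(x) = 2 - 2·cos(x)   ⇒   f'(x) = 2·sin(x)
  g(x) = x   ⇒   g'(x) = 1
  lim(x→0) f'(x)/g'(x) = lim(x→0) (2·sin(x))/(1)
  = 0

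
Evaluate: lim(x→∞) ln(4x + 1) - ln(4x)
This is an ∞-∞ indeterminate form.

Combine fractions or rationalize to convert ∞-∞ to 0/0 form:
  lim(x→∞) ln(4x + 1) - ln(4x) = 0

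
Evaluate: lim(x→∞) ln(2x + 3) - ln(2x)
This is an ∞-∞ indeterminate form.

Combine fractions or rationalize to convert ∞-∞ to 0/0 form:
  lim(x→∞) ln(2x + 3) - ln(2x) = 0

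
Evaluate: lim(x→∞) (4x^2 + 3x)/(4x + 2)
This is an ∞/∞ indeterminate form.

Apply L'Hôpital's rule: differentiate numerator and denominator separately.
  f(x) = 4·x^2 + 3·x   ⇒   f'(x) = 8·x + 3
  g(x) = 4·x + 2   ⇒   g'(x) = 4
  lim(x→∞) f'(x)/g'(x) = lim(x→∞) (8·x + 3)/(4)
  = ∞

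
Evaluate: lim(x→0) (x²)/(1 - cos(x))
This is a 0/0 indeterminate form.

Apply L'Hôpital's rule: differentiate numerator and denominator separately.
  f(x) = x^2   ⇒   f'(x) = 2·x
  g(x) = 1 - cos(x)   ⇒   g'(x) = sin(x)
  lim(x→0) f'(x)/g'(x) = lim(x→0) (2·x)/(sin(x))
  = 2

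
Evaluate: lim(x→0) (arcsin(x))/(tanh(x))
This is a 0/0 indeterminate form.

Apply L'Hôpital's rule: differentiate numerator and denominator separately.
  f(x) = asin(x)   ⇒   f'(x) = 1/sqrt(1 - x^2)
  g(x) = tanh(x)   ⇒   g'(x) = 1 - tanh(x)^2
  lim(x→0) f'(x)/g'(x) = lim(x→0) (1/sqrt(1 - x^2))/(1 - tanh(x)^2)
  = 1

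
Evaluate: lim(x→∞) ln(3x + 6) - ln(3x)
This is an ∞-∞ indeterminate form.

Combine fractions or rationalize to convert ∞-∞ to 0/0 form:
  lim(x→∞) ln(3x + 6) - ln(3x) = 0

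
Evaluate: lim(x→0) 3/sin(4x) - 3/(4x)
This is an ∞-∞ indeterminate form.

Combine fractions or rationalize to convert ∞-∞ to 0/0 form:
  lim(x→0) 3/sin(4x) - 3/(4x) = 0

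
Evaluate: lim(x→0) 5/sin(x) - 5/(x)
This is an ∞-∞ indeterminate form.

Combine fractions or rationalize to convert ∞-∞ to 0/0 form:
  lim(x→0) 5/sin(x) - 5/(x) = 0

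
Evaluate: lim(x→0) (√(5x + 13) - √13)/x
This is a standard limit.

Factor or rationalize the expression:
  lim(x→0) (√(5x + 13) - √13)/x = 5·sqrt(13)/26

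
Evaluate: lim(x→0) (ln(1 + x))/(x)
This is a 0/0 indeterminate form.

Apply L'Hôpital's rule: differentiate numerator and denominator separately.
  f(x) = ln(x + 1)   ⇒   f'(x) = 1/(x + 1)
  g(x) = x   ⇒   g'(x) = 1
  lim(x→0) f'(x)/g'(x) = lim(x→0) (1/(x + 1))/(1)
  = 1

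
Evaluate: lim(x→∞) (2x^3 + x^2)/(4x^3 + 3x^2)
This is an ∞/∞ indeterminate form.

Apply L'Hôpital's rule: differentiate numerator and denominator separately.
  f(x) = 2·x^3 + x^2   ⇒   f'(x) = 6·x^2 + 2·x
  g(x) = 4·x^3 + 3·x^2   ⇒   g'(x) = 12·x^2 + 6·x
  lim(x→∞) f'(x)/g'(x) = lim(x→∞) (6·x^2 + 2·x)/(12·x^2 + 6·x)
  = 1/2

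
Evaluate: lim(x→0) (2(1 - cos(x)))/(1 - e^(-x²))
This is a 0/0 indeterminate form.

Apply L'Hôpital's rule: differentiate numerator and denominator separately.
  f(x) = 2 - 2·cos(x)   ⇒   f'(x) = 2·sin(x)
  g(x) = 1 - e^(-x^2)   ⇒   g'(x) = 2·x·e^(-x^2)
  lim(x→0) f'(x)/g'(x) = lim(x→0) (2·sin(x))/(2·x·e^(-x^2))
  = 1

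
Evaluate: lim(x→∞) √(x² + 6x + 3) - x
This is an ∞-∞ indeterminate form.

Combine fractions or rationalize to convert ∞-∞ to 0/0 form:
  lim(x→∞) √(x² + 6x + 3) - x = 3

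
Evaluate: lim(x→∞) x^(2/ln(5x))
This is an exponential indeterminate form.

For exponential indeterminate forms, take the natural log:
  Let L = lim(x→∞) x^(2/ln(5x))
  Then ln(L) = lim(x→∞) [exponent × ln(base)]
  Evaluate using L'Hôpital or standard limits, then exponentiate.
  L = e²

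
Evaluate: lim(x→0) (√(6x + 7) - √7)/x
This is a standard limit.

Factor or rationalize the expression:
  lim(x→0) (√(6x + 7) - √7)/x = 3·sqrt(7)/7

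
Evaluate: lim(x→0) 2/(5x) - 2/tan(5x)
This is an ∞-∞ indeterminate form.

Combine fractions or rationalize to convert ∞-∞ to 0/0 form:
  lim(x→0) 2/(5x) - 2/tan(5x) = 0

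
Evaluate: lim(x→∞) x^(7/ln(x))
This is an exponential indeterminate form.

For exponential indeterminate forms, take the natural log:
  Let L = lim(x→∞) x^(7/ln(x))
  Then ln(L) = lim(x→∞) [exponent × ln(base)]
  Evaluate using L'Hôpital or standard limits, then exponentiate.
  L = e^(7)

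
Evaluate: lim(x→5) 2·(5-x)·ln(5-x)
This is a 0·∞ indeterminate form.

Rewrite 0·∞ as a quotient (0/0 or ∞/∞ form), then apply L'Hôpital's rule:
  lim(x→5) 2·(5-x)·ln(5-x) = 0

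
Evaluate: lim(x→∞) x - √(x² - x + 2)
This is an ∞-∞ indeterminate form.

Combine fractions or rationalize to convert ∞-∞ to 0/0 form:
  lim(x→∞) x - √(x² - x + 2) = 1/2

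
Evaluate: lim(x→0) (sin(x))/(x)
This is a 0/0 indeterminate form.

Apply L'Hôpital's rule: differentiate numerator and denominator separately.
  f(x) = sin(x)   ⇒   f'(x) = cos(x)
  g(x) = x   ⇒   g'(x) = 1
  lim(x→0) f'(x)/g'(x) = lim(x→0) (cos(x))/(1)
  = 1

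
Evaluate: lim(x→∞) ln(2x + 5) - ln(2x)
This is an ∞-∞ indeterminate form.

Combine fractions or rationalize to convert ∞-∞ to 0/0 form:
  lim(x→∞) ln(2x + 5) - ln(2x) = 0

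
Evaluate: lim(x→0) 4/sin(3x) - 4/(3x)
This is an ∞-∞ indeterminate form.

Combine fractions or rationalize to convert ∞-∞ to 0/0 form:
  lim(x→0) 4/sin(3x) - 4/(3x) = 0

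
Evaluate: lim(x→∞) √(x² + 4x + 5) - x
This is an ∞-∞ indeterminate form.

Combine fractions or rationalize to convert ∞-∞ to 0/0 form:
  lim(x→∞) √(x² + 4x + 5) - x = 2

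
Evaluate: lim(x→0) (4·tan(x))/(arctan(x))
This is a 0/0 indeterminate form.

Apply L'Hôpital's rule: differentiate numerator and denominator separately.
  f(x) = 4·tan(x)   ⇒   f'(x) = 4·tan(x)^2 + 4
  g(x) = atan(x)   ⇒   g'(x) = 1/(x^2 + 1)
  lim(x→0) f'(x)/g'(x) = lim(x→0) (4·tan(x)^2 + 4)/(1/(x^2 + 1))
  = 4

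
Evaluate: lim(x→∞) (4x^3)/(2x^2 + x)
This is an ∞/∞ indeterminate form.

Apply L'Hôpital's rule: differentiate numerator and denominator separately.
  f(x) = 4·x^3   ⇒   f'(x) = 12·x^2
  g(x) = 2·x^2 + x   ⇒   g'(x) = 4·x + 1
  lim(x→∞) f'(x)/g'(x) = lim(x→∞) (12·x^2)/(4·x + 1)
  = ∞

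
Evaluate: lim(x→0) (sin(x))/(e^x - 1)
This is a 0/0 indeterminate form.

Apply L'Hôpital's rule: differentiate numerator and denominator separately.
  f(x) = sin(x)   ⇒   f'(x) = cos(x)
  g(x) = e^(x) - 1   ⇒   g'(x) = e^(x)
  lim(x→0) f'(x)/g'(x) = lim(x→0) (cos(x))/(e^(x))
  = 1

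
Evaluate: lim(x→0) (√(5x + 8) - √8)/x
This is a standard limit.

Factor or rationalize the expression:
  lim(x→0) (√(5x + 8) - √8)/x = 5·sqrt(2)/8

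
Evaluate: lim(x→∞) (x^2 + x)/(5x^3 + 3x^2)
This is an ∞/∞ indeterminate form.

Apply L'Hôpital's rule: differentiate numerator and denominator separately.
  f(x) = x^2 + x   ⇒   f'(x) = 2·x + 1
  g(x) = 5·x^3 + 3·x^2   ⇒   g'(x) = 15·x^2 + 6·x
  lim(x→∞) f'(x)/g'(x) = lim(x→∞) (2·x + 1)/(15·x^2 + 6·x)
  = 0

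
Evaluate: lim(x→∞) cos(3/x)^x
This is an exponential indeterminate form.

For exponential indeterminate forms, take the natural log:
  Let L = lim(x→∞) cos(3/x)^x
  Then ln(L) = lim(x→∞) [exponent × ln(base)]
  Evaluate using L'Hôpital or standard limits, then exponentiate.
  L = 1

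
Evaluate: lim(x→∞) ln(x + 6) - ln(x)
This is an ∞-∞ indeterminate form.

Combine fractions or rationalize to convert ∞-∞ to 0/0 form:
  lim(x→∞) ln(x + 6) - ln(x) = 0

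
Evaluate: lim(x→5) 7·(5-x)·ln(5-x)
This is a 0·∞ indeterminate form.

Rewrite 0·∞ as a quotient (0/0 or ∞/∞ form), then apply L'Hôpital's rule:
  lim(x→5) 7·(5-x)·ln(5-x) = 0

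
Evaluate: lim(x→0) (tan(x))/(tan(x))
This is a 0/0 indeterminate form.

Apply L'Hôpital's rule: differentiate numerator and denominator separately.
  f(x) = tan(x)   ⇒   f'(x) = tan(x)^2 + 1
  g(x) = tan(x)   ⇒   g'(x) = tan(x)^2 + 1
  lim(x→0) f'(x)/g'(x) = lim(x→0) (tan(x)^2 + 1)/(tan(x)^2 + 1)
  = 1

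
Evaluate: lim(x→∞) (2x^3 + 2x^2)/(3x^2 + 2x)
This is an ∞/∞ indeterminate form.

Apply L'Hôpital's rule: differentiate numerator and denominator separately.
  f(x) = 2·x^3 + 2·x^2   ⇒   f'(x) = 6·x^2 + 4·x
  g(x) = 3·x^2 + 2·x   ⇒   g'(x) = 6·x + 2
  lim(x→∞) f'(x)/g'(x) = lim(x→∞) (6·x^2 + 4·x)/(6·x + 2)
  = ∞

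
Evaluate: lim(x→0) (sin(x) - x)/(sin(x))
This is a 0/0 indeterminate form.

Apply L'Hôpital's rule: differentiate numerator and denominator separately.
  f(x) = -x + sin(x)   ⇒   f'(x) = cos(x) - 1
  g(x) = sin(x)   ⇒   g'(x) = cos(x)
  lim(x→0) f'(x)/g'(x) = lim(x→0) (cos(x) - 1)/(cos(x))
  = 0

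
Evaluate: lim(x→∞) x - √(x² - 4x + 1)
This is an ∞-∞ indeterminate form.

Combine fractions or rationalize to convert ∞-∞ to 0/0 form:
  lim(x→∞) x - √(x² - 4x + 1) = 2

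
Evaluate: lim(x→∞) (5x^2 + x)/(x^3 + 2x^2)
This is an ∞/∞ indeterminate form.

Apply L'Hôpital's rule: differentiate numerator and denominator separately.
  f(x) = 5·x^2 + x   ⇒   f'(x) = 10·x + 1
  g(x) = x^3 + 2·x^2   ⇒   g'(x) = 3·x^2 + 4·x
  lim(x→∞) f'(x)/g'(x) = lim(x→∞) (10·x + 1)/(3·x^2 + 4·x)
  = 0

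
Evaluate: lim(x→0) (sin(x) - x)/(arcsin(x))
This is a 0/0 indeterminate form.

Apply L'Hôpital's rule: differentiate numerator and denominator separately.
  f(x) = -x + sin(x)   ⇒   f'(x) = cos(x) - 1
  g(x) = asin(x)   ⇒   g'(x) = 1/sqrt(1 - x^2)
  lim(x→0) f'(x)/g'(x) = lim(x→0) (cos(x) - 1)/(1/sqrt(1 - x^2))
  = 0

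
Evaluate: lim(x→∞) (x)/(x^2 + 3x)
This is an ∞/∞ indeterminate form.

Apply L'Hôpital's rule: differentiate numerator and denominator separately.
  f(x) = x   ⇒   f'(x) = 1
  g(x) = x^2 + 3·x   ⇒   g'(x) = 2·x + 3
  lim(x→∞) f'(x)/g'(x) = lim(x→∞) (1)/(2·x + 3)
  = 0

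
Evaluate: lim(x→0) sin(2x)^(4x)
This is an exponential indeterminate form.

For exponential indeterminate forms, take the natural log:
  Let L = lim(x→0) sin(2x)^(4x)
  Then ln(L) = lim(x→0) [exponent × ln(base)]
  Evaluate using L'Hôpital or standard limits, then exponentiate.
  L = 1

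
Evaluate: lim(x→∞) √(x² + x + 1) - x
This is an ∞-∞ indeterminate form.

Combine fractions or rationalize to convert ∞-∞ to 0/0 form:
  lim(x→∞) √(x² + x + 1) - x = 1/2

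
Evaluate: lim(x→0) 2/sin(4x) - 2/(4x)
This is an ∞-∞ indeterminate form.

Combine fractions or rationalize to convert ∞-∞ to 0/0 form:
  lim(x→0) 2/sin(4x) - 2/(4x) = 0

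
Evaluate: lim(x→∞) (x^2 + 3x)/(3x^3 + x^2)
This is an ∞/∞ indeterminate form.

Apply L'Hôpital's rule: differentiate numerator and denominator separately.
  f(x) = x^2 + 3·x   ⇒   f'(x) = 2·x + 3
  g(x) = 3·x^3 + x^2   ⇒   g'(x) = 9·x^2 + 2·x
  lim(x→∞) f'(x)/g'(x) = lim(x→∞) (2·x + 3)/(9·x^2 + 2·x)
  = 0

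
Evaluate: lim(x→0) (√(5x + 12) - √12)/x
This is a standard limit.

Factor or rationalize the expression:
  lim(x→0) (√(5x + 12) - √12)/x = 5·sqrt(3)/12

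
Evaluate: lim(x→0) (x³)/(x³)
This is a 0/0 indeterminate form.

Apply L'Hôpital's rule: differentiate numerator and denominator separately.
  f(x) = x^3   ⇒   f'(x) = 3·x^2
  g(x) = x^3   ⇒   g'(x) = 3·x^2
  lim(x→0) f'(x)/g'(x) = lim(x→0) (3·x^2)/(3·x^2)
  = 1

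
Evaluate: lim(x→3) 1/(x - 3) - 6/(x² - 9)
This is an ∞-∞ indeterminate form.

Combine fractions or rationalize to convert ∞-∞ to 0/0 form:
  lim(x→3) 1/(x - 3) - 6/(x² - 9) = 1/6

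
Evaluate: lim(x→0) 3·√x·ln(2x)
This is a 0·∞ indeterminate form.

Rewrite 0·∞ as a quotient (0/0 or ∞/∞ form), then apply L'Hôpital's rule:
  lim(x→0) 3·√x·ln(2x) = 0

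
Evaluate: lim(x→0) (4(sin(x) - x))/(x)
This is a 0/0 indeterminate form.

Apply L'Hôpital's rule: differentiate numerator and denominator separately.
  f(x) = -4·x + 4·sin(x)   ⇒   f'(x) = 4·cos(x) - 4
  g(x) = x   ⇒   g'(x) = 1
  lim(x→0) f'(x)/g'(x) = lim(x→0) (4·cos(x) - 4)/(1)
  = 0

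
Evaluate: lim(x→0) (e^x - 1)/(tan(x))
This is a 0/0 indeterminate form.

Apply L'Hôpital's rule: differentiate numerator and denominator separately.
  f(x) = e^(x) - 1   ⇒   f'(x) = e^(x)
  g(x) = tan(x)   ⇒   g'(x) = tan(x)^2 + 1
  lim(x→0) f'(x)/g'(x) = lim(x→0) (e^(x))/(tan(x)^2 + 1)
  = 1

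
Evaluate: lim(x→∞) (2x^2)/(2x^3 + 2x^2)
This is an ∞/∞ indeterminate form.

Apply L'Hôpital's rule: differentiate numerator and denominator separately.
  f(x) = 2·x^2   ⇒   f'(x) = 4·x
  g(x) = 2·x^3 + 2·x^2   ⇒   g'(x) = 6·x^2 + 4·x
  lim(x→∞) f'(x)/g'(x) = lim(x→∞) (4·x)/(6·x^2 + 4·x)
  = 0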